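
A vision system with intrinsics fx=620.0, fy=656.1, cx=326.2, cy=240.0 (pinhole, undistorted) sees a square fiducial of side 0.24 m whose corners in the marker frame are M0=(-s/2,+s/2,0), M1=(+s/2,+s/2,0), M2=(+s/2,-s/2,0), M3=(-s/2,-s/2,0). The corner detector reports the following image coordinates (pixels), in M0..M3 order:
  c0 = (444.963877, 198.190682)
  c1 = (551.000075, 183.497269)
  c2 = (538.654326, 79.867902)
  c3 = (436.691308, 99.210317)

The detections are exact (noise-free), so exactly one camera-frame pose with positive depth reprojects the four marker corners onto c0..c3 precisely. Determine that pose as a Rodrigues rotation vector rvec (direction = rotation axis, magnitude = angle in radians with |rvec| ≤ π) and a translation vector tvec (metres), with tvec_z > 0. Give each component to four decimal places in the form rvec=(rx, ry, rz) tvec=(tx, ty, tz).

rvec=(-0.2006, 0.3328, -0.0803) tvec=(0.3917, -0.2251, 1.4701)

Intrinsics K: fx=620.0, fy=656.1, cx=326.2, cy=240.0
Marker side s = 0.24 m; corners in marker frame (Z=0):
  M0 = (-0.1200, +0.1200, 0)
  M1 = (+0.1200, +0.1200, 0)
  M2 = (+0.1200, -0.1200, 0)
  M3 = (-0.1200, -0.1200, 0)
Detected image corners:
  c0 = (444.963877, 198.190682) px
  c1 = (551.000075, 183.497269) px
  c2 = (538.654326, 79.867902) px
  c3 = (436.691308, 99.210317) px
Planar DLT: solve 8×8 A·h = b for H (H[2,2]=1):
  H  [+327.20666 -27.18259 +491.39776]
  H  [-101.22050 +401.96441 +139.54878]
  H  [-0.21505 -0.14187 +1.00000]
B = K⁻¹H; ‖b₁‖=0.680226, ‖b₂‖=0.680226; λ = 2/(‖b₁‖+‖b₂‖) = 1.470099, sign → tz>0 ⇒ λ=+1.470099
r₁ = λ·B[:,0] = (+0.94218,-0.11116,-0.31614); r₂ = λ·B[:,1] = (+0.04528,+0.97696,-0.20857)
r₃ = r₁×r₂ = (+0.33204,+0.18219,+0.92550); SVD([r₁ r₂ r₃]) → R = UVᵀ:
  R  [+0.94218 +0.04528 +0.33204]
  R  [-0.11116 +0.97696 +0.18219]
  R  [-0.31614 -0.20857 +0.92550]
t = (+0.39170, -0.22508, +1.47010) m
tr R = 2.844641; θ = arccos((tr R − 1)/2) = 0.396753 rad = 22.732°
axis k = ((R−Rᵀ)₃₂, (R−Rᵀ)₁₃, (R−Rᵀ)₂₁) / (2 sinθ) = (-0.505606, +0.838684, -0.202416)
rvec = θ·k = (-0.200600, +0.332750, -0.080309)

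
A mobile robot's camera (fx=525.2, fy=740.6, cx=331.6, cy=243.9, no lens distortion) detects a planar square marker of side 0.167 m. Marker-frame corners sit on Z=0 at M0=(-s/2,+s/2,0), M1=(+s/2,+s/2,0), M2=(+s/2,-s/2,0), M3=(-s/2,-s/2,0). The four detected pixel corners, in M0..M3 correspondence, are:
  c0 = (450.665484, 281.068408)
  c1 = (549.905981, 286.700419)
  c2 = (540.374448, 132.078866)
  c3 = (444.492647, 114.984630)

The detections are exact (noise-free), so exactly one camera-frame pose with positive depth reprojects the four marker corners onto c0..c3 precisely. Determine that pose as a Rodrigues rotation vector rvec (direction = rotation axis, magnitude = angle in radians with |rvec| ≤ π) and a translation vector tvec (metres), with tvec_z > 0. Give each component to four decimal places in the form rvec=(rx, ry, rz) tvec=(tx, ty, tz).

rvec=(-0.1830, -0.3453, 0.0210) tvec=(0.2383, -0.0422, 0.7518)

Intrinsics K: fx=525.2, fy=740.6, cx=331.6, cy=243.9
Marker side s = 0.167 m; corners in marker frame (Z=0):
  M0 = (-0.0835, +0.0835, 0)
  M1 = (+0.0835, +0.0835, 0)
  M2 = (+0.0835, -0.0835, 0)
  M3 = (-0.0835, -0.0835, 0)
Detected image corners:
  c0 = (450.665484, 281.068408) px
  c1 = (549.905981, 286.700419) px
  c2 = (540.374448, 132.078866) px
  c3 = (444.492647, 114.984630) px
Planar DLT: solve 8×8 A·h = b for H (H[2,2]=1):
  H  [+804.96438 -72.71488 +498.09361]
  H  [+159.42269 +909.62719 +202.29931]
  H  [+0.44518 -0.24198 +1.00000]
B = K⁻¹H; ‖b₁‖=1.330193, ‖b₂‖=1.330193; λ = 2/(‖b₁‖+‖b₂‖) = 0.751771, sign → tz>0 ⇒ λ=+0.751771
r₁ = λ·B[:,0] = (+0.94092,+0.05161,+0.33467); r₂ = λ·B[:,1] = (+0.01077,+0.98326,-0.18191)
r₃ = r₁×r₂ = (-0.33846,+0.17477,+0.92461); SVD([r₁ r₂ r₃]) → R = UVᵀ:
  R  [+0.94092 +0.01077 -0.33846]
  R  [+0.05161 +0.98326 +0.17477]
  R  [+0.33467 -0.18191 +0.92461]
t = (+0.23832, -0.04223, +0.75177) m
tr R = 2.848785; θ = arccos((tr R − 1)/2) = 0.391356 rad = 22.423°
axis k = ((R−Rᵀ)₃₂, (R−Rᵀ)₁₃, (R−Rᵀ)₂₁) / (2 sinθ) = (-0.467542, -0.882349, +0.053533)
rvec = θ·k = (-0.182975, -0.345313, +0.020950)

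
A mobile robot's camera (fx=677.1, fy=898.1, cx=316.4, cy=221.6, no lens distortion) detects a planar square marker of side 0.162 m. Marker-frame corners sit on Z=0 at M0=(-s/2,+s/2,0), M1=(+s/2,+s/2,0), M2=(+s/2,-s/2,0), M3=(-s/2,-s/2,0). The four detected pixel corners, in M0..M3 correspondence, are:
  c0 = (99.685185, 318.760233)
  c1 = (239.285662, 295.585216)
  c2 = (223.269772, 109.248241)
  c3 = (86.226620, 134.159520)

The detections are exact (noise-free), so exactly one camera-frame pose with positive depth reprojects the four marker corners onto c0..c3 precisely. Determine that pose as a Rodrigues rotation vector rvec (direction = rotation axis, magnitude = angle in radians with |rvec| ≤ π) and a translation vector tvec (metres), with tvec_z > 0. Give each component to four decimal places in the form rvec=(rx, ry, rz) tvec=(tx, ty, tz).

rvec=(-0.0791, 0.0607, -0.1259) tvec=(-0.1772, -0.0068, 0.7753)

Intrinsics K: fx=677.1, fy=898.1, cx=316.4, cy=221.6
Marker side s = 0.162 m; corners in marker frame (Z=0):
  M0 = (-0.0810, +0.0810, 0)
  M1 = (+0.0810, +0.0810, 0)
  M2 = (+0.0810, -0.0810, 0)
  M3 = (-0.0810, -0.0810, 0)
Detected image corners:
  c0 = (99.685185, 318.760233) px
  c1 = (239.285662, 295.585216) px
  c2 = (223.269772, 109.248241) px
  c3 = (86.226620, 134.159520) px
Planar DLT: solve 8×8 A·h = b for H (H[2,2]=1):
  H  [+842.16391 +73.65979 +161.65218]
  H  [-163.81291 +1122.00126 +213.70806]
  H  [-0.07159 -0.10650 +1.00000]
B = K⁻¹H; ‖b₁‖=1.289803, ‖b₂‖=1.289803; λ = 2/(‖b₁‖+‖b₂‖) = 0.775312, sign → tz>0 ⇒ λ=+0.775312
r₁ = λ·B[:,0] = (+0.99026,-0.12772,-0.05551); r₂ = λ·B[:,1] = (+0.12293,+0.98897,-0.08257)
r₃ = r₁×r₂ = (+0.06544,+0.07494,+0.99504); SVD([r₁ r₂ r₃]) → R = UVᵀ:
  R  [+0.99026 +0.12293 +0.06544]
  R  [-0.12772 +0.98897 +0.07494]
  R  [-0.05551 -0.08257 +0.99504]
t = (-0.17719, -0.00681, +0.77531) m
tr R = 2.974269; θ = arccos((tr R − 1)/2) = 0.160581 rad = 9.201°
axis k = ((R−Rᵀ)₃₂, (R−Rᵀ)₁₃, (R−Rᵀ)₂₁) / (2 sinθ) = (-0.492549, +0.378215, -0.783804)
rvec = θ·k = (-0.079094, +0.060734, -0.125864)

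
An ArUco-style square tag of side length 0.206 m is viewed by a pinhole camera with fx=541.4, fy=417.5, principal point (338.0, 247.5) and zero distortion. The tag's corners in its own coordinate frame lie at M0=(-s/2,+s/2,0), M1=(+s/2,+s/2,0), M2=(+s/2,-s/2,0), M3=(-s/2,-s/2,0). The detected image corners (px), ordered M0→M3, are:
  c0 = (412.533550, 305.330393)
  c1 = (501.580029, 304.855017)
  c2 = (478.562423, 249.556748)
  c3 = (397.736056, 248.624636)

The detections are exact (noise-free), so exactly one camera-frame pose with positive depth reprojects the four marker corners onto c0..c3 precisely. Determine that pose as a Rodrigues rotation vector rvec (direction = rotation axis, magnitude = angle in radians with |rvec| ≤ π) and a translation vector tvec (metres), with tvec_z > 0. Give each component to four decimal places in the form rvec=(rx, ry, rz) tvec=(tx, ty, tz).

Intrinsics K: fx=541.4, fy=417.5, cx=338.0, cy=247.5
Marker side s = 0.206 m; corners in marker frame (Z=0):
  M0 = (-0.1030, +0.1030, 0)
  M1 = (+0.1030, +0.1030, 0)
  M2 = (+0.1030, -0.1030, 0)
  M3 = (-0.1030, -0.1030, 0)
Detected image corners:
  c0 = (412.533550, 305.330393) px
  c1 = (501.580029, 304.855017) px
  c2 = (478.562423, 249.556748) px
  c3 = (397.736056, 248.624636) px
Planar DLT: solve 8×8 A·h = b for H (H[2,2]=1):
  H  [+466.80777 -130.60509 +447.66121]
  H  [+35.65193 +133.98138 +275.65856]
  H  [+0.12403 -0.49741 +1.00000]
B = K⁻¹H; ‖b₁‖=0.794619, ‖b₂‖=0.794619; λ = 2/(‖b₁‖+‖b₂‖) = 1.258465, sign → tz>0 ⇒ λ=+1.258465
r₁ = λ·B[:,0] = (+0.98763,+0.01493,+0.15609); r₂ = λ·B[:,1] = (+0.08722,+0.77495,-0.62598)
r₃ = r₁×r₂ = (-0.13031,+0.63185,+0.76406); SVD([r₁ r₂ r₃]) → R = UVᵀ:
  R  [+0.98763 +0.08722 -0.13031]
  R  [+0.01493 +0.77495 +0.63185]
  R  [+0.15609 -0.62598 +0.76406]
t = (+0.25490, +0.08488, +1.25847) m
tr R = 2.526637; θ = arccos((tr R − 1)/2) = 0.702362 rad = 40.242°
axis k = ((R−Rᵀ)₃₂, (R−Rᵀ)₁₃, (R−Rᵀ)₂₁) / (2 sinθ) = (-0.973517, -0.221664, -0.055945)
rvec = θ·k = (-0.683761, -0.155688, -0.039294)

rvec=(-0.6838, -0.1557, -0.0393) tvec=(0.2549, 0.0849, 1.2585)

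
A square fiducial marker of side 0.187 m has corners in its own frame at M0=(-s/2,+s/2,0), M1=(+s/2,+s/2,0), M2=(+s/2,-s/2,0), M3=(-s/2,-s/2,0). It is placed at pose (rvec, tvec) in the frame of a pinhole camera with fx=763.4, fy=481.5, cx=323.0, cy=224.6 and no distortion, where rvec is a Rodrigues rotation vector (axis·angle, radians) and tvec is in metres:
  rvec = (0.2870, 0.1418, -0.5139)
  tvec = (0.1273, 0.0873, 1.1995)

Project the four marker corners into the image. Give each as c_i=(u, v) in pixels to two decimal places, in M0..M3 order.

Intrinsics K: fx=763.4, fy=481.5, cx=323.0, cy=224.6
Marker side s = 0.187 m; corners in marker frame (Z=0):
  M0 = (-0.0935, +0.0935, 0)
  M1 = (+0.0935, +0.0935, 0)
  M2 = (+0.0935, -0.0935, 0)
  M3 = (-0.0935, -0.0935, 0)
rvec = (0.2870, 0.1418, -0.5139), |rvec| = θ = 0.60545 rad = 34.690°
Rodrigues: sinθ=0.56913, 1−cosθ=0.17775; R = I + sinθ·[k]× + (1−cosθ)·[k]×²:
    [+0.86219 +0.50281 +0.06177]
    [-0.46334 +0.83200 -0.30512]
    [-0.20481 +0.23445 +0.95031]
t = (0.1273, 0.0873, 1.1995) m
M0: Pc = R·M0+t = (+0.09370, +0.20841, +1.24057); u = 763.4·(+0.09370)/1.24057 + 323.0 = 380.6582, v = 481.5·(+0.20841)/1.24057 + 224.6 = 305.4912
M1: Pc = R·M1+t = (+0.25493, +0.12177, +1.20227); u = 763.4·(+0.25493)/1.20227 + 323.0 = 484.8698, v = 481.5·(+0.12177)/1.20227 + 224.6 = 273.3677
M2: Pc = R·M2+t = (+0.16090, -0.03381, +1.15843); u = 763.4·(+0.16090)/1.15843 + 323.0 = 429.0338, v = 481.5·(-0.03381)/1.15843 + 224.6 = 210.5453
M3: Pc = R·M3+t = (-0.00033, +0.05283, +1.19673); u = 763.4·(-0.00033)/1.19673 + 323.0 = 322.7913, v = 481.5·(+0.05283)/1.19673 + 224.6 = 245.8562

c0=(380.66, 305.49) c1=(484.87, 273.37) c2=(429.03, 210.55) c3=(322.79, 245.86)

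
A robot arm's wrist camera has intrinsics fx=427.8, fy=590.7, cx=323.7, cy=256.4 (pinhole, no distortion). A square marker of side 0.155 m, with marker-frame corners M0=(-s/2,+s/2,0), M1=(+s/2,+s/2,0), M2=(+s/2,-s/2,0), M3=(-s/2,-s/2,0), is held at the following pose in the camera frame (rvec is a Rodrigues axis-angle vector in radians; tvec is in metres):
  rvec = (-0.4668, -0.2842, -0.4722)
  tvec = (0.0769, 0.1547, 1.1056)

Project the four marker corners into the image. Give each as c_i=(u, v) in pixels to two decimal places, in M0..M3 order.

Intrinsics K: fx=427.8, fy=590.7, cx=323.7, cy=256.4
Marker side s = 0.155 m; corners in marker frame (Z=0):
  M0 = (-0.0775, +0.0775, 0)
  M1 = (+0.0775, +0.0775, 0)
  M2 = (+0.0775, -0.0775, 0)
  M3 = (-0.0775, -0.0775, 0)
rvec = (-0.4668, -0.2842, -0.4722), |rvec| = θ = 0.72225 rad = 41.382°
Rodrigues: sinθ=0.66107, 1−cosθ=0.24968; R = I + sinθ·[k]× + (1−cosθ)·[k]×²:
    [+0.85462 +0.49570 -0.15462]
    [-0.36871 +0.78898 +0.49149]
    [+0.36563 -0.36303 +0.85704]
t = (0.0769, 0.1547, 1.1056) m
M0: Pc = R·M0+t = (+0.04908, +0.24442, +1.04913); u = 427.8·(+0.04908)/1.04913 + 323.7 = 343.7149, v = 590.7·(+0.24442)/1.04913 + 256.4 = 394.0182
M1: Pc = R·M1+t = (+0.18155, +0.18727, +1.10580); u = 427.8·(+0.18155)/1.10580 + 323.7 = 393.9359, v = 590.7·(+0.18727)/1.10580 + 256.4 = 356.4370
M2: Pc = R·M2+t = (+0.10472, +0.06498, +1.16207); u = 427.8·(+0.10472)/1.16207 + 323.7 = 362.2497, v = 590.7·(+0.06498)/1.16207 + 256.4 = 289.4301
M3: Pc = R·M3+t = (-0.02775, +0.12213, +1.10540); u = 427.8·(-0.02775)/1.10540 + 323.7 = 312.9606, v = 590.7·(+0.12213)/1.10540 + 256.4 = 321.6629

c0=(343.71, 394.02) c1=(393.94, 356.44) c2=(362.25, 289.43) c3=(312.96, 321.66)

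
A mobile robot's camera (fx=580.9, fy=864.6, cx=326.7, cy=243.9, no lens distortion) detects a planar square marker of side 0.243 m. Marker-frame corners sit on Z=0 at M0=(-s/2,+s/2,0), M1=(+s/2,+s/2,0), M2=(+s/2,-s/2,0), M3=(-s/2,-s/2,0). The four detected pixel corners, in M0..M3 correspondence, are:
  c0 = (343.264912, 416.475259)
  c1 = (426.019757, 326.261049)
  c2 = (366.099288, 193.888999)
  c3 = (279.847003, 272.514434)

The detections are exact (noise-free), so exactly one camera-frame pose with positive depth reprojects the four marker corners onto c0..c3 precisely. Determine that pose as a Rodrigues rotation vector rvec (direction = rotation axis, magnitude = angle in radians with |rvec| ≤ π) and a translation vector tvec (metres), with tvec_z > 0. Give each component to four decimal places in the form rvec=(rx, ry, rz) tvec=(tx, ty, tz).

rvec=(-0.1881, -0.3746, -0.5634) tvec=(0.0624, 0.0829, 1.2726)

Intrinsics K: fx=580.9, fy=864.6, cx=326.7, cy=243.9
Marker side s = 0.243 m; corners in marker frame (Z=0):
  M0 = (-0.1215, +0.1215, 0)
  M1 = (+0.1215, +0.1215, 0)
  M2 = (+0.1215, -0.1215, 0)
  M3 = (-0.1215, -0.1215, 0)
Detected image corners:
  c0 = (343.264912, 416.475259) px
  c1 = (426.019757, 326.261049) px
  c2 = (366.099288, 193.888999) px
  c3 = (279.847003, 272.514434) px
Planar DLT: solve 8×8 A·h = b for H (H[2,2]=1):
  H  [+457.72689 +233.54978 +355.19136]
  H  [-253.32483 +550.63162 +300.21798]
  H  [+0.31069 -0.05642 +1.00000]
B = K⁻¹H; ‖b₁‖=0.785790, ‖b₂‖=0.785790; λ = 2/(‖b₁‖+‖b₂‖) = 1.272605, sign → tz>0 ⇒ λ=+1.272605
r₁ = λ·B[:,0] = (+0.78039,-0.48441,+0.39539); r₂ = λ·B[:,1] = (+0.55203,+0.83073,-0.07180)
r₃ = r₁×r₂ = (-0.29368,+0.27430,+0.91570); SVD([r₁ r₂ r₃]) → R = UVᵀ:
  R  [+0.78039 +0.55203 -0.29368]
  R  [-0.48441 +0.83073 +0.27430]
  R  [+0.39539 -0.07180 +0.91570]
t = (+0.06242, +0.08289, +1.27260) m
tr R = 2.526825; θ = arccos((tr R − 1)/2) = 0.702216 rad = 40.234°
axis k = ((R−Rᵀ)₃₂, (R−Rᵀ)₁₃, (R−Rᵀ)₂₁) / (2 sinθ) = (-0.267913, -0.533413, -0.802305)
rvec = θ·k = (-0.188133, -0.374572, -0.563391)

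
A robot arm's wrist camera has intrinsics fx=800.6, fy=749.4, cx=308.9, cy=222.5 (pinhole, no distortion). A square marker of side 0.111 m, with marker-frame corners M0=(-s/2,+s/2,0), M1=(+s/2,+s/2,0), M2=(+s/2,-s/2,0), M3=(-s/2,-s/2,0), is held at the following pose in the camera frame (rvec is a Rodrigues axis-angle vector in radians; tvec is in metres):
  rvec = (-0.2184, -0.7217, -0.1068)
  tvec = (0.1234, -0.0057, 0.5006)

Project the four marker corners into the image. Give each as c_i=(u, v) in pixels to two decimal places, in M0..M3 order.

Intrinsics K: fx=800.6, fy=749.4, cx=308.9, cy=222.5
Marker side s = 0.111 m; corners in marker frame (Z=0):
  M0 = (-0.0555, +0.0555, 0)
  M1 = (+0.0555, +0.0555, 0)
  M2 = (+0.0555, -0.0555, 0)
  M3 = (-0.0555, -0.0555, 0)
rvec = (-0.2184, -0.7217, -0.1068), |rvec| = θ = 0.76155 rad = 43.633°
Rodrigues: sinθ=0.69004, 1−cosθ=0.27623; R = I + sinθ·[k]× + (1−cosθ)·[k]×²:
    [+0.74649 +0.17185 -0.64283]
    [-0.02170 +0.97185 +0.23461]
    [+0.66505 -0.16118 +0.72920]
t = (0.1234, -0.0057, 0.5006) m
M0: Pc = R·M0+t = (+0.09151, +0.04944, +0.45474); u = 800.6·(+0.09151)/0.45474 + 308.9 = 470.0033, v = 749.4·(+0.04944)/0.45474 + 222.5 = 303.9781
M1: Pc = R·M1+t = (+0.17437, +0.04703, +0.52856); u = 800.6·(+0.17437)/0.52856 + 308.9 = 573.0089, v = 749.4·(+0.04703)/0.52856 + 222.5 = 289.1840
M2: Pc = R·M2+t = (+0.15529, -0.06084, +0.54646); u = 800.6·(+0.15529)/0.54646 + 308.9 = 536.4157, v = 749.4·(-0.06084)/0.54646 + 222.5 = 139.0625
M3: Pc = R·M3+t = (+0.07243, -0.05843, +0.47264); u = 800.6·(+0.07243)/0.47264 + 308.9 = 431.5939, v = 749.4·(-0.05843)/0.47264 + 222.5 = 129.8495

c0=(470.00, 303.98) c1=(573.01, 289.18) c2=(536.42, 139.06) c3=(431.59, 129.85)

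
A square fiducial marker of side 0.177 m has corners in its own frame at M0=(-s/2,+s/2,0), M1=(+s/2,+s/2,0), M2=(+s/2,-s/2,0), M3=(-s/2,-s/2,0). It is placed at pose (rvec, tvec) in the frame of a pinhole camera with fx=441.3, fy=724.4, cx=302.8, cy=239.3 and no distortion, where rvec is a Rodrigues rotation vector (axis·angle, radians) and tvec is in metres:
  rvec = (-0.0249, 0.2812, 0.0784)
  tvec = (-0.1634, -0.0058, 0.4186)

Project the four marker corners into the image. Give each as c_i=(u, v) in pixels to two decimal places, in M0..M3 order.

c0=(47.91, 363.64) c1=(206.41, 403.32) c2=(222.96, 78.96) c3=(63.48, 75.43)

Intrinsics K: fx=441.3, fy=724.4, cx=302.8, cy=239.3
Marker side s = 0.177 m; corners in marker frame (Z=0):
  M0 = (-0.0885, +0.0885, 0)
  M1 = (+0.0885, +0.0885, 0)
  M2 = (+0.0885, -0.0885, 0)
  M3 = (-0.0885, -0.0885, 0)
rvec = (-0.0249, 0.2812, 0.0784), |rvec| = θ = 0.29298 rad = 16.787°
Rodrigues: sinθ=0.28881, 1−cosθ=0.04261; R = I + sinθ·[k]× + (1−cosθ)·[k]×²:
    [+0.95769 -0.08076 +0.27623]
    [+0.07381 +0.99664 +0.03549]
    [-0.27816 -0.01360 +0.96044]
t = (-0.1634, -0.0058, 0.4186) m
M0: Pc = R·M0+t = (-0.25530, +0.07587, +0.44201); u = 441.3·(-0.25530)/0.44201 + 302.8 = 47.9092, v = 724.4·(+0.07587)/0.44201 + 239.3 = 363.6418
M1: Pc = R·M1+t = (-0.08579, +0.08893, +0.39278); u = 441.3·(-0.08579)/0.39278 + 302.8 = 206.4107, v = 724.4·(+0.08893)/0.39278 + 239.3 = 403.3217
M2: Pc = R·M2+t = (-0.07150, -0.08747, +0.39519); u = 441.3·(-0.07150)/0.39519 + 302.8 = 222.9602, v = 724.4·(-0.08747)/0.39519 + 239.3 = 78.9608
M3: Pc = R·M3+t = (-0.24101, -0.10053, +0.44442); u = 441.3·(-0.24101)/0.44442 + 302.8 = 63.4839, v = 724.4·(-0.10053)/0.44442 + 239.3 = 75.4300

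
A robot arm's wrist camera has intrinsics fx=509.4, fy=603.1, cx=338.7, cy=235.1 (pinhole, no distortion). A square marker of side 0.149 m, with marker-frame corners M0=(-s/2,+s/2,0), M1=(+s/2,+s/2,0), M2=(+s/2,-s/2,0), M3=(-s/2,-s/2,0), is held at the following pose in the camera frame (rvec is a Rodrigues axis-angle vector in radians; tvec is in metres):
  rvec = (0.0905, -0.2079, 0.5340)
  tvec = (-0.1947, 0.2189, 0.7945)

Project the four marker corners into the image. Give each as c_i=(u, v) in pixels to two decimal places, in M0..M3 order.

c0=(145.78, 425.09) c1=(231.99, 472.18) c2=(279.59, 378.26) c3=(194.87, 326.93)

Intrinsics K: fx=509.4, fy=603.1, cx=338.7, cy=235.1
Marker side s = 0.149 m; corners in marker frame (Z=0):
  M0 = (-0.0745, +0.0745, 0)
  M1 = (+0.0745, +0.0745, 0)
  M2 = (+0.0745, -0.0745, 0)
  M3 = (-0.0745, -0.0745, 0)
rvec = (0.0905, -0.2079, 0.5340), |rvec| = θ = 0.58015 rad = 33.240°
Rodrigues: sinθ=0.54815, 1−cosθ=0.16362; R = I + sinθ·[k]× + (1−cosθ)·[k]×²:
    [+0.84036 -0.51369 -0.17294]
    [+0.49540 +0.85739 -0.13948]
    [+0.21993 +0.03154 +0.97501]
t = (-0.1947, 0.2189, 0.7945) m
M0: Pc = R·M0+t = (-0.29558, +0.24587, +0.78047); u = 509.4·(-0.29558)/0.78047 + 338.7 = 145.7804, v = 603.1·(+0.24587)/0.78047 + 235.1 = 425.0936
M1: Pc = R·M1+t = (-0.17036, +0.31968, +0.81323); u = 509.4·(-0.17036)/0.81323 + 338.7 = 231.9867, v = 603.1·(+0.31968)/0.81323 + 235.1 = 472.1792
M2: Pc = R·M2+t = (-0.09382, +0.19193, +0.80853); u = 509.4·(-0.09382)/0.80853 + 338.7 = 279.5890, v = 603.1·(+0.19193)/0.80853 + 235.1 = 378.2648
M3: Pc = R·M3+t = (-0.21904, +0.11812, +0.77577); u = 509.4·(-0.21904)/0.77577 + 338.7 = 194.8712, v = 603.1·(+0.11812)/0.77577 + 235.1 = 326.9270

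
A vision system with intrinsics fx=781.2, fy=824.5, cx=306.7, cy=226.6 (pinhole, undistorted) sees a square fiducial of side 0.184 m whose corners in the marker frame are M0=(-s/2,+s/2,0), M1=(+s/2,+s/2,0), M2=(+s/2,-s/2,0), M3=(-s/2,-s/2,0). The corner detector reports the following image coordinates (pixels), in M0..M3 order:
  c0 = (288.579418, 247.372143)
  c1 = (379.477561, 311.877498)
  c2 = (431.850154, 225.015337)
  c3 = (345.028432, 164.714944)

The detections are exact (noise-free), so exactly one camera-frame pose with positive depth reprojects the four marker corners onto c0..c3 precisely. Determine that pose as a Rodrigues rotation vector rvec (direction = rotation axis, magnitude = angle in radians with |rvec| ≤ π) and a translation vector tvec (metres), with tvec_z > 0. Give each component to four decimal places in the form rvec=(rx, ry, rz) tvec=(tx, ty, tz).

rvec=(-0.4091, -0.0402, 0.5970) tvec=(0.0951, 0.0153, 1.3504)

Intrinsics K: fx=781.2, fy=824.5, cx=306.7, cy=226.6
Marker side s = 0.184 m; corners in marker frame (Z=0):
  M0 = (-0.0920, +0.0920, 0)
  M1 = (+0.0920, +0.0920, 0)
  M2 = (+0.0920, -0.0920, 0)
  M3 = (-0.0920, -0.0920, 0)
Detected image corners:
  c0 = (288.579418, 247.372143) px
  c1 = (379.477561, 311.877498) px
  c2 = (431.850154, 225.015337) px
  c3 = (345.028432, 164.714944) px
Planar DLT: solve 8×8 A·h = b for H (H[2,2]=1):
  H  [+461.21421 -398.95528 +361.70634]
  H  [+324.77194 +392.82071 +235.96099]
  H  [-0.05932 -0.28564 +1.00000]
B = K⁻¹H; ‖b₁‖=0.740536, ‖b₂‖=0.740536; λ = 2/(‖b₁‖+‖b₂‖) = 1.350374, sign → tz>0 ⇒ λ=+1.350374
r₁ = λ·B[:,0] = (+0.82870,+0.55393,-0.08011); r₂ = λ·B[:,1] = (-0.53819,+0.74938,-0.38572)
r₃ = r₁×r₂ = (-0.15363,+0.36276,+0.91913); SVD([r₁ r₂ r₃]) → R = UVᵀ:
  R  [+0.82870 -0.53819 -0.15363]
  R  [+0.55393 +0.74938 +0.36276]
  R  [-0.08011 -0.38572 +0.91913]
t = (+0.09508, +0.01533, +1.35037) m
tr R = 2.497205; θ = arccos((tr R − 1)/2) = 0.724844 rad = 41.531°
axis k = ((R−Rᵀ)₃₂, (R−Rᵀ)₁₃, (R−Rᵀ)₂₁) / (2 sinθ) = (-0.564455, -0.055449, +0.823600)
rvec = θ·k = (-0.409142, -0.040192, +0.596982)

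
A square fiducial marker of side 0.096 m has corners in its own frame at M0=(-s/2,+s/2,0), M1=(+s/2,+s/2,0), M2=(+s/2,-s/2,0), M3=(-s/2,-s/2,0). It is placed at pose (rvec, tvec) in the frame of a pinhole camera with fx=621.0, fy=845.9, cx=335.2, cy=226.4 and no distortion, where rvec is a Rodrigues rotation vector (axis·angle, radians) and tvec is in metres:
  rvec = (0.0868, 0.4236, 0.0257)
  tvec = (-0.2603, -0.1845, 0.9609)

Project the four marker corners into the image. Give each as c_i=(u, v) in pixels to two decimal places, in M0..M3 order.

Intrinsics K: fx=621.0, fy=845.9, cx=335.2, cy=226.4
Marker side s = 0.096 m; corners in marker frame (Z=0):
  M0 = (-0.0480, +0.0480, 0)
  M1 = (+0.0480, +0.0480, 0)
  M2 = (+0.0480, -0.0480, 0)
  M3 = (-0.0480, -0.0480, 0)
rvec = (0.0868, 0.4236, 0.0257), |rvec| = θ = 0.43316 rad = 24.819°
Rodrigues: sinθ=0.41975, 1−cosθ=0.09236; R = I + sinθ·[k]× + (1−cosθ)·[k]×²:
    [+0.91135 -0.00681 +0.41157]
    [+0.04300 +0.99597 -0.07875]
    [-0.40938 +0.08947 +0.90797]
t = (-0.2603, -0.1845, 0.9609) m
M0: Pc = R·M0+t = (-0.30437, -0.13876, +0.98484); u = 621.0·(-0.30437)/0.98484 + 335.2 = 143.2767, v = 845.9·(-0.13876)/0.98484 + 226.4 = 107.2186
M1: Pc = R·M1+t = (-0.21688, -0.13463, +0.94554); u = 621.0·(-0.21688)/0.94554 + 335.2 = 192.7597, v = 845.9·(-0.13463)/0.94554 + 226.4 = 105.9582
M2: Pc = R·M2+t = (-0.21623, -0.23024, +0.93696); u = 621.0·(-0.21623)/0.93696 + 335.2 = 191.8870, v = 845.9·(-0.23024)/0.93696 + 226.4 = 18.5332
M3: Pc = R·M3+t = (-0.30372, -0.23437, +0.97626); u = 621.0·(-0.30372)/0.97626 + 335.2 = 142.0037, v = 845.9·(-0.23437)/0.97626 + 226.4 = 23.3241

c0=(143.28, 107.22) c1=(192.76, 105.96) c2=(191.89, 18.53) c3=(142.00, 23.32)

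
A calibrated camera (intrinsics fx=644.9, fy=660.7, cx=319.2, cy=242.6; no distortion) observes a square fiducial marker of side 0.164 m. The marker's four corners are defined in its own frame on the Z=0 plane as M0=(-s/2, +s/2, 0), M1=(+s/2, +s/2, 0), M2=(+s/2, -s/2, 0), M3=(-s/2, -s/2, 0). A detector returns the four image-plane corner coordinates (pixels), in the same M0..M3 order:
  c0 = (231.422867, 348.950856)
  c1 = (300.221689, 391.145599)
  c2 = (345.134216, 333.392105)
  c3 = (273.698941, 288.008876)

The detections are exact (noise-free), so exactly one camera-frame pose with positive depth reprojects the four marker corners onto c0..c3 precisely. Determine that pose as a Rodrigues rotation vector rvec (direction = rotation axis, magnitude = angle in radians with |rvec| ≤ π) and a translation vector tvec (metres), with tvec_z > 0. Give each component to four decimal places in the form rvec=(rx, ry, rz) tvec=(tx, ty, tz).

rvec=(0.4185, -0.0222, 0.5872) tvec=(-0.0626, 0.1897, 1.2698)

Intrinsics K: fx=644.9, fy=660.7, cx=319.2, cy=242.6
Marker side s = 0.164 m; corners in marker frame (Z=0):
  M0 = (-0.0820, +0.0820, 0)
  M1 = (+0.0820, +0.0820, 0)
  M2 = (+0.0820, -0.0820, 0)
  M3 = (-0.0820, -0.0820, 0)
Detected image corners:
  c0 = (231.422867, 348.950856) px
  c1 = (300.221689, 391.145599) px
  c2 = (345.134216, 333.392105) px
  c3 = (273.698941, 288.008876) px
Planar DLT: solve 8×8 A·h = b for H (H[2,2]=1):
  H  [+458.58463 -180.52583 +287.40116]
  H  [+303.73622 +462.81205 +341.29153]
  H  [+0.10861 +0.29680 +1.00000]
B = K⁻¹H; ‖b₁‖=0.787499, ‖b₂‖=0.787499; λ = 2/(‖b₁‖+‖b₂‖) = 1.269843, sign → tz>0 ⇒ λ=+1.269843
r₁ = λ·B[:,0] = (+0.83472,+0.53313,+0.13791); r₂ = λ·B[:,1] = (-0.54201,+0.75112,+0.37689)
r₃ = r₁×r₂ = (+0.09734,-0.38934,+0.91594); SVD([r₁ r₂ r₃]) → R = UVᵀ:
  R  [+0.83472 -0.54201 +0.09734]
  R  [+0.53313 +0.75112 -0.38934]
  R  [+0.13791 +0.37689 +0.91594]
t = (-0.06261, +0.18968, +1.26984) m
tr R = 2.501773; θ = arccos((tr R − 1)/2) = 0.721393 rad = 41.333°
axis k = ((R−Rᵀ)₃₂, (R−Rᵀ)₁₃, (R−Rᵀ)₂₁) / (2 sinθ) = (+0.580097, -0.030717, +0.813968)
rvec = θ·k = (+0.418478, -0.022159, +0.587191)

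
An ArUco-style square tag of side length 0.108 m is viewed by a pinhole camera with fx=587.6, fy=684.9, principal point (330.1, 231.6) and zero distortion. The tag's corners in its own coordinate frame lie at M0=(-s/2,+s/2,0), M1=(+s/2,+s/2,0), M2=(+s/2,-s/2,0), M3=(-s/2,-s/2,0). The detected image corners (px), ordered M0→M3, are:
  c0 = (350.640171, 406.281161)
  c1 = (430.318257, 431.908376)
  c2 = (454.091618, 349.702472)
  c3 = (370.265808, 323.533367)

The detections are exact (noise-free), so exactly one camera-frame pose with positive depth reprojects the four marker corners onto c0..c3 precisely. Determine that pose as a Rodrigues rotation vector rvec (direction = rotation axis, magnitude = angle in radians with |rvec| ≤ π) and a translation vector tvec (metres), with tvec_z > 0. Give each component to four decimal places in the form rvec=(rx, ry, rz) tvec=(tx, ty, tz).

rvec=(0.3369, 0.1037, 0.2418) tvec=(0.0911, 0.1625, 0.7560)

Intrinsics K: fx=587.6, fy=684.9, cx=330.1, cy=231.6
Marker side s = 0.108 m; corners in marker frame (Z=0):
  M0 = (-0.0540, +0.0540, 0)
  M1 = (+0.0540, +0.0540, 0)
  M2 = (+0.0540, -0.0540, 0)
  M3 = (-0.0540, -0.0540, 0)
Detected image corners:
  c0 = (350.640171, 406.281161) px
  c1 = (430.318257, 431.908376) px
  c2 = (454.091618, 349.702472) px
  c3 = (370.265808, 323.533367) px
Planar DLT: solve 8×8 A·h = b for H (H[2,2]=1):
  H  [+724.38804 -20.82766 +400.88957]
  H  [+209.50566 +933.16771 +378.79923]
  H  [-0.08001 +0.44854 +1.00000]
B = K⁻¹H; ‖b₁‖=1.322826, ‖b₂‖=1.322826; λ = 2/(‖b₁‖+‖b₂‖) = 0.755957, sign → tz>0 ⇒ λ=+0.755957
r₁ = λ·B[:,0] = (+0.96592,+0.25169,-0.06048); r₂ = λ·B[:,1] = (-0.21728,+0.91532,+0.33907)
r₃ = r₁×r₂ = (+0.14070,-0.31438,+0.93881); SVD([r₁ r₂ r₃]) → R = UVᵀ:
  R  [+0.96592 -0.21728 +0.14070]
  R  [+0.25169 +0.91532 -0.31438]
  R  [-0.06048 +0.33907 +0.93881]
t = (+0.09107, +0.16247, +0.75596) m
tr R = 2.820053; θ = arccos((tr R − 1)/2) = 0.427449 rad = 24.491°
axis k = ((R−Rᵀ)₃₂, (R−Rᵀ)₁₃, (R−Rᵀ)₂₁) / (2 sinθ) = (+0.788143, +0.242656, +0.565640)
rvec = θ·k = (+0.336891, +0.103723, +0.241782)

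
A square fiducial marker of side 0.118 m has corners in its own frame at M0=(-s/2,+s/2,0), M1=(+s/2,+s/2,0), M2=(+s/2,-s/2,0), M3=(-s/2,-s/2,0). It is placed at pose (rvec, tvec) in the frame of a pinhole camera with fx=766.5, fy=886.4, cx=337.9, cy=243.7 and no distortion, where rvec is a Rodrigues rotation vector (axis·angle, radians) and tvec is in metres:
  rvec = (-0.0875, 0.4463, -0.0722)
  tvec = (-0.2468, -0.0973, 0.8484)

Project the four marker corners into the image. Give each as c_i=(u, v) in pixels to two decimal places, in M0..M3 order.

c0=(75.63, 209.55) c1=(159.00, 196.07) c2=(156.05, 71.39) c3=(73.97, 91.84)

Intrinsics K: fx=766.5, fy=886.4, cx=337.9, cy=243.7
Marker side s = 0.118 m; corners in marker frame (Z=0):
  M0 = (-0.0590, +0.0590, 0)
  M1 = (+0.0590, +0.0590, 0)
  M2 = (+0.0590, -0.0590, 0)
  M3 = (-0.0590, -0.0590, 0)
rvec = (-0.0875, 0.4463, -0.0722), |rvec| = θ = 0.46049 rad = 26.384°
Rodrigues: sinθ=0.44439, 1−cosθ=0.10417; R = I + sinθ·[k]× + (1−cosθ)·[k]×²:
    [+0.89959 +0.05049 +0.43380]
    [-0.08886 +0.99368 +0.06861]
    [-0.42759 -0.10027 +0.89839]
t = (-0.2468, -0.0973, 0.8484) m
M0: Pc = R·M0+t = (-0.29690, -0.03343, +0.86771); u = 766.5·(-0.29690)/0.86771 + 337.9 = 75.6337, v = 886.4·(-0.03343)/0.86771 + 243.7 = 209.5497
M1: Pc = R·M1+t = (-0.19074, -0.04392, +0.81726); u = 766.5·(-0.19074)/0.81726 + 337.9 = 159.0015, v = 886.4·(-0.04392)/0.81726 + 243.7 = 196.0689
M2: Pc = R·M2+t = (-0.19670, -0.16117, +0.82909); u = 766.5·(-0.19670)/0.82909 + 337.9 = 156.0462, v = 886.4·(-0.16117)/0.82909 + 243.7 = 71.3893
M3: Pc = R·M3+t = (-0.30286, -0.15068, +0.87954); u = 766.5·(-0.30286)/0.87954 + 337.9 = 73.9694, v = 886.4·(-0.15068)/0.87954 + 243.7 = 91.8410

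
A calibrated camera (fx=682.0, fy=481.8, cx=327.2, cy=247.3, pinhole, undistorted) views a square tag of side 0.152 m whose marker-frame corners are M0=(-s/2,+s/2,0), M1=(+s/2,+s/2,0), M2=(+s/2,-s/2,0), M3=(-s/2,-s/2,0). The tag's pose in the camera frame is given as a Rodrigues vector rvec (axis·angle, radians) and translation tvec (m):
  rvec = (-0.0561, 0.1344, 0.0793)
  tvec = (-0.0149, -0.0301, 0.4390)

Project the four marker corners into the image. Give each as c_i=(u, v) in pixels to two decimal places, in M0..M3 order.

Intrinsics K: fx=682.0, fy=481.8, cx=327.2, cy=247.3
Marker side s = 0.152 m; corners in marker frame (Z=0):
  M0 = (-0.0760, +0.0760, 0)
  M1 = (+0.0760, +0.0760, 0)
  M2 = (+0.0760, -0.0760, 0)
  M3 = (-0.0760, -0.0760, 0)
rvec = (-0.0561, 0.1344, 0.0793), |rvec| = θ = 0.16583 rad = 9.501°
Rodrigues: sinθ=0.16507, 1−cosθ=0.01372; R = I + sinθ·[k]× + (1−cosθ)·[k]×²:
    [+0.98785 -0.08270 +0.13157]
    [+0.07518 +0.99529 +0.06116]
    [-0.13600 -0.05053 +0.98942]
t = (-0.0149, -0.0301, 0.4390) m
M0: Pc = R·M0+t = (-0.09626, +0.03983, +0.44550); u = 682.0·(-0.09626)/0.44550 + 327.2 = 179.8350, v = 481.8·(+0.03983)/0.44550 + 247.3 = 290.3746
M1: Pc = R·M1+t = (+0.05389, +0.05126, +0.42482); u = 682.0·(+0.05389)/0.42482 + 327.2 = 413.7162, v = 481.8·(+0.05126)/0.42482 + 247.3 = 305.4299
M2: Pc = R·M2+t = (+0.06646, -0.10003, +0.43250); u = 682.0·(+0.06646)/0.43250 + 327.2 = 432.0013, v = 481.8·(-0.10003)/0.43250 + 247.3 = 135.8699
M3: Pc = R·M3+t = (-0.08369, -0.11146, +0.45318); u = 682.0·(-0.08369)/0.45318 + 327.2 = 201.2496, v = 481.8·(-0.11146)/0.45318 + 247.3 = 128.8046

c0=(179.83, 290.37) c1=(413.72, 305.43) c2=(432.00, 135.87) c3=(201.25, 128.80)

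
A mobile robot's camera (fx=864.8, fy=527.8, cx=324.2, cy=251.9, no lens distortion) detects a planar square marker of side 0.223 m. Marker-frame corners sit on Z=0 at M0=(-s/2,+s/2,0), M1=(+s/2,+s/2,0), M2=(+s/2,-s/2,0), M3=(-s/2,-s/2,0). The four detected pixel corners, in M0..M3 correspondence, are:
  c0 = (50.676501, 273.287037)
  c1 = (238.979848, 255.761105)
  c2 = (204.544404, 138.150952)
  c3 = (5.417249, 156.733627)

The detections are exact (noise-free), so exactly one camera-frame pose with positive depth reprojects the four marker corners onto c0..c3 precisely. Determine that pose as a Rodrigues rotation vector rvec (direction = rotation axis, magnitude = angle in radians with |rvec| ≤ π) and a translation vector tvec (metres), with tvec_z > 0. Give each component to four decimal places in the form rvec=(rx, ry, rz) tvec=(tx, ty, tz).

Intrinsics K: fx=864.8, fy=527.8, cx=324.2, cy=251.9
Marker side s = 0.223 m; corners in marker frame (Z=0):
  M0 = (-0.1115, +0.1115, 0)
  M1 = (+0.1115, +0.1115, 0)
  M2 = (+0.1115, -0.1115, 0)
  M3 = (-0.1115, -0.1115, 0)
Detected image corners:
  c0 = (50.676501, 273.287037) px
  c1 = (238.979848, 255.761105) px
  c2 = (204.544404, 138.150952) px
  c3 = (5.417249, 156.733627) px
Planar DLT: solve 8×8 A·h = b for H (H[2,2]=1):
  H  [+867.77687 +210.03427 +125.44270]
  H  [-81.26146 +576.71649 +207.62284]
  H  [-0.00178 +0.25093 +1.00000]
B = K⁻¹H; ‖b₁‖=1.015718, ‖b₂‖=1.015718; λ = 2/(‖b₁‖+‖b₂‖) = 0.984525, sign → tz>0 ⇒ λ=+0.984525
r₁ = λ·B[:,0] = (+0.98857,-0.15074,-0.00175); r₂ = λ·B[:,1] = (+0.14650,+0.95787,+0.24704)
r₃ = r₁×r₂ = (-0.03556,-0.24448,+0.96900); SVD([r₁ r₂ r₃]) → R = UVᵀ:
  R  [+0.98857 +0.14650 -0.03556]
  R  [-0.15074 +0.95787 -0.24448]
  R  [-0.00175 +0.24704 +0.96900]
t = (-0.22627, -0.08259, +0.98453) m
tr R = 2.915440; θ = arccos((tr R − 1)/2) = 0.291826 rad = 16.720°
axis k = ((R−Rᵀ)₃₂, (R−Rᵀ)₁₃, (R−Rᵀ)₂₁) / (2 sinθ) = (+0.854219, -0.058756, -0.516583)
rvec = θ·k = (+0.249283, -0.017146, -0.150752)

rvec=(0.2493, -0.0171, -0.1508) tvec=(-0.2263, -0.0826, 0.9845)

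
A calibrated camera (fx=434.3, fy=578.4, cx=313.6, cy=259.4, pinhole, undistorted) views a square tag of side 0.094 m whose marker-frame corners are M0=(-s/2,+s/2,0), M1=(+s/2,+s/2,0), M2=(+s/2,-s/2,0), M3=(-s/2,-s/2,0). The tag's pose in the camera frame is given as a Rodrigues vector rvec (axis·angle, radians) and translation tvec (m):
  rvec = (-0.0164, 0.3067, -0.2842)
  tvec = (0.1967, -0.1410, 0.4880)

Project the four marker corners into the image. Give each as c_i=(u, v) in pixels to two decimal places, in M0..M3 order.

c0=(458.57, 163.46) c1=(546.26, 125.69) c2=(520.15, 17.78) c3=(434.85, 61.08)

Intrinsics K: fx=434.3, fy=578.4, cx=313.6, cy=259.4
Marker side s = 0.094 m; corners in marker frame (Z=0):
  M0 = (-0.0470, +0.0470, 0)
  M1 = (+0.0470, +0.0470, 0)
  M2 = (+0.0470, -0.0470, 0)
  M3 = (-0.0470, -0.0470, 0)
rvec = (-0.0164, 0.3067, -0.2842), |rvec| = θ = 0.41845 rad = 23.976°
Rodrigues: sinθ=0.40635, 1−cosθ=0.08628; R = I + sinθ·[k]× + (1−cosθ)·[k]×²:
    [+0.91385 +0.27350 +0.30012]
    [-0.27846 +0.96007 -0.02702]
    [-0.29553 -0.05888 +0.95352]
t = (0.1967, -0.1410, 0.4880) m
M0: Pc = R·M0+t = (+0.16660, -0.08279, +0.49912); u = 434.3·(+0.16660)/0.49912 + 313.6 = 458.5661, v = 578.4·(-0.08279)/0.49912 + 259.4 = 163.4610
M1: Pc = R·M1+t = (+0.25251, -0.10896, +0.47134); u = 434.3·(+0.25251)/0.47134 + 313.6 = 546.2610, v = 578.4·(-0.10896)/0.47134 + 259.4 = 125.6865
M2: Pc = R·M2+t = (+0.22680, -0.19921, +0.47688); u = 434.3·(+0.22680)/0.47688 + 313.6 = 520.1473, v = 578.4·(-0.19921)/0.47688 + 259.4 = 17.7792
M3: Pc = R·M3+t = (+0.14089, -0.17304, +0.50466); u = 434.3·(+0.14089)/0.50466 + 313.6 = 434.8516, v = 578.4·(-0.17304)/0.50466 + 259.4 = 61.0794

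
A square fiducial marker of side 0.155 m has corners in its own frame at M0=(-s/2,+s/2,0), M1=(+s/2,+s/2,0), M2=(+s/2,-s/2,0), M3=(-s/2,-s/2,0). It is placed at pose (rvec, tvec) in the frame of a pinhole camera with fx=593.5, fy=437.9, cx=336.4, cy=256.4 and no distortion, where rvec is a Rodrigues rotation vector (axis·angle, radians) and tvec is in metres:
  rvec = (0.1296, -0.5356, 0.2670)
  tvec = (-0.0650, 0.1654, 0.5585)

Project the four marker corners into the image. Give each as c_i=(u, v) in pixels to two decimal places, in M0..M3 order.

c0=(164.72, 443.18) c1=(313.77, 442.66) c2=(357.44, 335.94) c3=(212.87, 319.76)

Intrinsics K: fx=593.5, fy=437.9, cx=336.4, cy=256.4
Marker side s = 0.155 m; corners in marker frame (Z=0):
  M0 = (-0.0775, +0.0775, 0)
  M1 = (+0.0775, +0.0775, 0)
  M2 = (+0.0775, -0.0775, 0)
  M3 = (-0.0775, -0.0775, 0)
rvec = (0.1296, -0.5356, 0.2670), |rvec| = θ = 0.61233 rad = 35.084°
Rodrigues: sinθ=0.57478, 1−cosθ=0.18169; R = I + sinθ·[k]× + (1−cosθ)·[k]×²:
    [+0.82645 -0.28426 -0.48598]
    [+0.21699 +0.95732 -0.19095]
    [+0.51952 +0.05236 +0.85285]
t = (-0.0650, 0.1654, 0.5585) m
M0: Pc = R·M0+t = (-0.15108, +0.22278, +0.52229); u = 593.5·(-0.15108)/0.52229 + 336.4 = 164.7232, v = 437.9·(+0.22278)/0.52229 + 256.4 = 443.1783
M1: Pc = R·M1+t = (-0.02298, +0.25641, +0.60282); u = 593.5·(-0.02298)/0.60282 + 336.4 = 313.7748, v = 437.9·(+0.25641)/0.60282 + 256.4 = 442.6601
M2: Pc = R·M2+t = (+0.02108, +0.10802, +0.59471); u = 593.5·(+0.02108)/0.59471 + 336.4 = 357.4372, v = 437.9·(+0.10802)/0.59471 + 256.4 = 335.9419
M3: Pc = R·M3+t = (-0.10702, +0.07439, +0.51418); u = 593.5·(-0.10702)/0.51418 + 336.4 = 212.8711, v = 437.9·(+0.07439)/0.51418 + 256.4 = 319.7552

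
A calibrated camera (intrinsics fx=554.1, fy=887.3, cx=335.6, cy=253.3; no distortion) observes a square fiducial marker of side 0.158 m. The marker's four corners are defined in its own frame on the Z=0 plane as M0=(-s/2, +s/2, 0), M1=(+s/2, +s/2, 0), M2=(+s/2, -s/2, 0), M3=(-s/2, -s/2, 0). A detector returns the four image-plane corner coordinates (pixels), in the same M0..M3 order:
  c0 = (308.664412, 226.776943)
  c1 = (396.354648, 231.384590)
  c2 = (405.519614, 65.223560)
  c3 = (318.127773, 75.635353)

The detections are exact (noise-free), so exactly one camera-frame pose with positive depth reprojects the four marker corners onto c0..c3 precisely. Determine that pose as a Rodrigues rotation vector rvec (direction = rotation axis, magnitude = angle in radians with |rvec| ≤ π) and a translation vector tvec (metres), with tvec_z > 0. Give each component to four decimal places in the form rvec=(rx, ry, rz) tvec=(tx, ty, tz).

Intrinsics K: fx=554.1, fy=887.3, cx=335.6, cy=253.3
Marker side s = 0.158 m; corners in marker frame (Z=0):
  M0 = (-0.0790, +0.0790, 0)
  M1 = (+0.0790, +0.0790, 0)
  M2 = (+0.0790, -0.0790, 0)
  M3 = (-0.0790, -0.0790, 0)
Detected image corners:
  c0 = (308.664412, 226.776943) px
  c1 = (396.354648, 231.384590) px
  c2 = (405.519614, 65.223560) px
  c3 = (318.127773, 75.635353) px
Planar DLT: solve 8×8 A·h = b for H (H[2,2]=1):
  H  [+339.48733 -89.52965 +355.12079]
  H  [-108.65212 +989.06386 +149.28823]
  H  [-0.60074 -0.08549 +1.00000]
B = K⁻¹H; ‖b₁‖=1.147563, ‖b₂‖=1.147563; λ = 2/(‖b₁‖+‖b₂‖) = 0.871412, sign → tz>0 ⇒ λ=+0.871412
r₁ = λ·B[:,0] = (+0.85096,+0.04274,-0.52349); r₂ = λ·B[:,1] = (-0.09568,+0.99262,-0.07450)
r₃ = r₁×r₂ = (+0.51644,+0.11348,+0.84877); SVD([r₁ r₂ r₃]) → R = UVᵀ:
  R  [+0.85096 -0.09568 +0.51644]
  R  [+0.04274 +0.99262 +0.11348]
  R  [-0.52349 -0.07450 +0.84877]
t = (+0.03070, -0.10215, +0.87141) m
tr R = 2.692349; θ = arccos((tr R − 1)/2) = 0.562031 rad = 32.202°
axis k = ((R−Rᵀ)₃₂, (R−Rᵀ)₁₃, (R−Rᵀ)₂₁) / (2 sinθ) = (-0.176372, +0.975719, +0.129868)
rvec = θ·k = (-0.099126, +0.548385, +0.072990)

rvec=(-0.0991, 0.5484, 0.0730) tvec=(0.0307, -0.1021, 0.8714)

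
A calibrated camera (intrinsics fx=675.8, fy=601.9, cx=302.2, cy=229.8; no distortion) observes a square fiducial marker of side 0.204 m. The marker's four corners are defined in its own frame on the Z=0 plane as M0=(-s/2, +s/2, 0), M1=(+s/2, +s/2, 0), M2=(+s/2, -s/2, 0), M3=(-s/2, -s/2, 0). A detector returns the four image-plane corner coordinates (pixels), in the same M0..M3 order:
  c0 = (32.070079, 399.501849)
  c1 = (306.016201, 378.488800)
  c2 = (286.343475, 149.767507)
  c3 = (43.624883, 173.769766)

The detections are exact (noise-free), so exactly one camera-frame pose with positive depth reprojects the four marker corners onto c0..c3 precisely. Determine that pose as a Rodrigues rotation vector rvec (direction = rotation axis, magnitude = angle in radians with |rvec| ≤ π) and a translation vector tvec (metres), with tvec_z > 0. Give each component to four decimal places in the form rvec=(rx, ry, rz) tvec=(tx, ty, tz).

rvec=(-0.3122, 0.0801, -0.0908) tvec=(-0.1063, 0.0339, 0.5248)

Intrinsics K: fx=675.8, fy=601.9, cx=302.2, cy=229.8
Marker side s = 0.204 m; corners in marker frame (Z=0):
  M0 = (-0.1020, +0.1020, 0)
  M1 = (+0.1020, +0.1020, 0)
  M2 = (+0.1020, -0.1020, 0)
  M3 = (-0.1020, -0.1020, 0)
Detected image corners:
  c0 = (32.070079, 399.501849) px
  c1 = (306.016201, 378.488800) px
  c2 = (286.343475, 149.767507) px
  c3 = (43.624883, 173.769766) px
Planar DLT: solve 8×8 A·h = b for H (H[2,2]=1):
  H  [+1241.18322 -79.70533 +165.27101]
  H  [-144.64213 +951.11759 +268.67869]
  H  [-0.12299 -0.59062 +1.00000]
B = K⁻¹H; ‖b₁‖=1.905441, ‖b₂‖=1.905441; λ = 2/(‖b₁‖+‖b₂‖) = 0.524813, sign → tz>0 ⇒ λ=+0.524813
r₁ = λ·B[:,0] = (+0.99274,-0.10147,-0.06455); r₂ = λ·B[:,1] = (+0.07671,+0.94765,-0.30997)
r₃ = r₁×r₂ = (+0.09262,+0.30277,+0.94855); SVD([r₁ r₂ r₃]) → R = UVᵀ:
  R  [+0.99274 +0.07671 +0.09262]
  R  [-0.10147 +0.94765 +0.30277]
  R  [-0.06455 -0.30997 +0.94855]
t = (-0.10634, +0.03390, +0.52481) m
tr R = 2.888944; θ = arccos((tr R − 1)/2) = 0.334813 rad = 19.183°
axis k = ((R−Rᵀ)₃₂, (R−Rᵀ)₁₃, (R−Rᵀ)₂₁) / (2 sinθ) = (-0.932358, +0.239153, -0.271134)
rvec = θ·k = (-0.312165, +0.080071, -0.090779)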